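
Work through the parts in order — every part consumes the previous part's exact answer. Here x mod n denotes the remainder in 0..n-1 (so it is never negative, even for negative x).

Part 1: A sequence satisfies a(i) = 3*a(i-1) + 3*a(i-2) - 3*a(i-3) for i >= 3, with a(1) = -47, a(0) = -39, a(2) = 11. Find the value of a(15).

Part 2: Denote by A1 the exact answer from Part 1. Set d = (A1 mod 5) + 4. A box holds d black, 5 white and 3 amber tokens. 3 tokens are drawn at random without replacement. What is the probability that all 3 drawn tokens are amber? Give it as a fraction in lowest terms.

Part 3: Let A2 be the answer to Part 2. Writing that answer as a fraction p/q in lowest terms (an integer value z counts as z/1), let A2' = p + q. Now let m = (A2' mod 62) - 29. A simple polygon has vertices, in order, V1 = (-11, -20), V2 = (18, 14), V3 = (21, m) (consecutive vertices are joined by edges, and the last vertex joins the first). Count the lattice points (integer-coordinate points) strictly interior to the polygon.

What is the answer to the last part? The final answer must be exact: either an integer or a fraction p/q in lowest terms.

Part 1: a(3) = 3*(11) + 3*(-47) - 3*(-39) = 9; iterating: a(3)=9, a(4)=201, a(5)=597, a(6)=2367, a(7)=8289, a(8)=30177, a(9)=108297, a(10)=390555, a(11)=1406025, a(12)=5064849, a(13)=18240957, a(14)=65699343, a(15)=236626353; answer 236626353
Part 2: A1 = 236626353; d = 7; total draws C(15,3) = 455; favorable C(3,3) = 1; P = 1/455; answer 1/455
Part 3: A2 = 1/455; threaded value p + q = 456; m = -7; cross terms: (-11*14 - 18*-20)=206, (18*-7 - 21*14)=-420, (21*-20 - -11*-7)=-497; twice the area = |-711| = 711; area = 711/2; boundary points = 1 + 3 + 1 = 5; strictly interior points = area - boundary/2 + 1 = 354; answer 354

354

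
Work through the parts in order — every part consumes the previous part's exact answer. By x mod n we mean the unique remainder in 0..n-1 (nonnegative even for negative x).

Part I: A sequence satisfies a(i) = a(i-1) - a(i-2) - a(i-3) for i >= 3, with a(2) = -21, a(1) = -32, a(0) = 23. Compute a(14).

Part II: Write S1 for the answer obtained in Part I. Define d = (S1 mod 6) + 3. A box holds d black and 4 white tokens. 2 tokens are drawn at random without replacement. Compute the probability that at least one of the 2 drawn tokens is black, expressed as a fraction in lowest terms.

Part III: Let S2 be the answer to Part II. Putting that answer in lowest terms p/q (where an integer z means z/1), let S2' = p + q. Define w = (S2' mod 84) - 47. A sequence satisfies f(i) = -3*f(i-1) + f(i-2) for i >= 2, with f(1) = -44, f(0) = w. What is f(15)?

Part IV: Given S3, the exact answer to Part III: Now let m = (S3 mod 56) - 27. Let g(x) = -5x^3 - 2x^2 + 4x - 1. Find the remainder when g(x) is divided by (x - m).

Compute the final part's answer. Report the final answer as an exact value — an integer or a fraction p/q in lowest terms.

Part I: a(3) = 1*(-21) - 1*(-32) - 1*(23) = -12; iterating: a(3)=-12, a(4)=41, a(5)=74, a(6)=45, a(7)=-70, a(8)=-189, a(9)=-164, a(10)=95, a(11)=448, a(12)=517, a(13)=-26, a(14)=-991; answer -991
Part II: S1 = -991; d = 8; total draws C(12,2) = 66; complement C(4,2) = 6; favorable 66 - 6 = 60; P = 10/11; answer 10/11
Part III: S2 = 10/11; threaded value p + q = 21; w = -26; f(2) = -3*(-44) + 1*(-26) = 106; iterating: f(2)=106, f(3)=-362, f(4)=1192, f(5)=-3938, f(6)=13006, f(7)=-42956, f(8)=141874, f(9)=-468578, f(10)=1547608, f(11)=-5111402, f(12)=16881814, f(13)=-55756844, f(14)=184152346, f(15)=-608213882; answer -608213882
Part IV: S3 = -608213882; m = 19; remainder = value at the root: -5*(19)^3 - 2*(19)^2 + 4*(19)^1 - 1 = (-34295) + (-722) + (76) + (-1) = -34942; answer -34942

-34942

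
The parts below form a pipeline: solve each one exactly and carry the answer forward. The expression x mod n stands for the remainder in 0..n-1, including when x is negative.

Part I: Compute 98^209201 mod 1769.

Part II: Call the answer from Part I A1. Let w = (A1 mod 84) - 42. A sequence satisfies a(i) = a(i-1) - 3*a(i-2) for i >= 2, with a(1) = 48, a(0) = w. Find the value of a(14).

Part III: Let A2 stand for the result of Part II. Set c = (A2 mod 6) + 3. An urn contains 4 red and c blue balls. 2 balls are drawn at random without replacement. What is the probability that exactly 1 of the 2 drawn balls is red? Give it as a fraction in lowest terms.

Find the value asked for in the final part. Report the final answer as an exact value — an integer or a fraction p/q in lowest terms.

Part I: squarings mod 1769: 98^1=98, 98^2=759, 98^4=1156, 98^8=741, 98^16=691, 98^32=1620, 98^64=973, 98^128=314, 98^256=1301, 98^512=1437, 98^1024=546, 98^2048=924, 98^4096=1118, 98^8192=1010, 98^16384=1156, 98^32768=741, 98^65536=691, 98^131072=1620; 98^209201 = 98^1 * 98^16 * 98^32 * 98^256 * 98^4096 * 98^8192 * 98^65536 * 98^131072 = 891 (mod 1769); answer 891
Part II: A1 = 891; w = 9; a(2) = 1*(48) - 3*(9) = 21; iterating: a(2)=21, a(3)=-123, a(4)=-186, a(5)=183, a(6)=741, a(7)=192, a(8)=-2031, a(9)=-2607, a(10)=3486, a(11)=11307, a(12)=849, a(13)=-33072, a(14)=-35619; answer -35619
Part III: A2 = -35619; c = 6; total draws C(10,2) = 45; favorable C(4,1)*C(6,1) = 24; P = 8/15; answer 8/15

8/15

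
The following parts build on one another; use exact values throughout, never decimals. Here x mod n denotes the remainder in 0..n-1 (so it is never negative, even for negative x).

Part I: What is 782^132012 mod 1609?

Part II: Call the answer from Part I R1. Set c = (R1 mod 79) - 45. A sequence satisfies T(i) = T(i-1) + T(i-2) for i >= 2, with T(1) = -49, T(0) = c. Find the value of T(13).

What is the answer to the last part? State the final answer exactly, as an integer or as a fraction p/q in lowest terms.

Part I: squarings mod 1609: 782^1=782, 782^2=104, 782^4=1162, 782^8=293, 782^16=572, 782^32=557, 782^64=1321, 782^128=885, 782^256=1251, 782^512=1053, 782^1024=208, 782^2048=1430, 782^4096=1470, 782^8192=13, 782^16384=169, 782^32768=1208, 782^65536=1510, 782^131072=147; 782^132012 = 782^4 * 782^8 * 782^32 * 782^128 * 782^256 * 782^512 * 782^131072 = 625 (mod 1609); answer 625
Part II: R1 = 625; c = 27; T(2) = 1*(-49) + 1*(27) = -22; iterating: T(2)=-22, T(3)=-71, T(4)=-93, T(5)=-164, T(6)=-257, T(7)=-421, T(8)=-678, T(9)=-1099, T(10)=-1777, T(11)=-2876, T(12)=-4653, T(13)=-7529; answer -7529

-7529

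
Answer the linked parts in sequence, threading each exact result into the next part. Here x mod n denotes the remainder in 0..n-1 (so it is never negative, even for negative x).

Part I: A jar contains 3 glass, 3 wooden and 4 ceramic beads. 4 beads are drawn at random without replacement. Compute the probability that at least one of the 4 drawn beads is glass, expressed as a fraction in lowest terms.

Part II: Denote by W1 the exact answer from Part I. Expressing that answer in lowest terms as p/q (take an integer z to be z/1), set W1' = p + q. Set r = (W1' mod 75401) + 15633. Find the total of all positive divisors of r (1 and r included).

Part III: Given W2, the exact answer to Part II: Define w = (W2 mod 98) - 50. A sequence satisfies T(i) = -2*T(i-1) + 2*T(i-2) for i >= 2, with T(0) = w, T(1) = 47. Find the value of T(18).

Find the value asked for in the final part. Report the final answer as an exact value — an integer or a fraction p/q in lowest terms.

-1097248256

Part I: total draws C(10,4) = 210; complement C(7,4) = 35; favorable 210 - 35 = 175; P = 5/6; answer 5/6
Part II: W1 = 5/6; threaded value p + q = 11; r = 15644; 15644 = 2^2 * 3911; sigma = (1 + 2 + 4) * (1 + 3911) = 7 * 3912 = 27384; answer 27384
Part III: W2 = 27384; w = -8; T(2) = -2*(47) + 2*(-8) = -110; iterating: T(2)=-110, T(3)=314, T(4)=-848, T(5)=2324, T(6)=-6344, T(7)=17336, T(8)=-47360, T(9)=129392, T(10)=-353504, T(11)=965792, T(12)=-2638592, T(13)=7208768, T(14)=-19694720, T(15)=53806976, T(16)=-147003392, T(17)=401620736, T(18)=-1097248256; answer -1097248256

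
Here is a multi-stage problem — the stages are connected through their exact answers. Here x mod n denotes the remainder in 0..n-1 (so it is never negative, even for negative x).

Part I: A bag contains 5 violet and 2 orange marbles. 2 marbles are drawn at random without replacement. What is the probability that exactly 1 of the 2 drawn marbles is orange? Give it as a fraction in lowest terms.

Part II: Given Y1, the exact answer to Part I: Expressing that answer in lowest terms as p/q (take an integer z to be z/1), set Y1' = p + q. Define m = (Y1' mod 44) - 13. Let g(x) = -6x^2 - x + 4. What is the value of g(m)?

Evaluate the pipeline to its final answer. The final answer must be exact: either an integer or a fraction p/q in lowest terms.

Part I: total draws C(7,2) = 21; favorable C(2,1)*C(5,1) = 10; P = 10/21; answer 10/21
Part II: Y1 = 10/21; threaded value p + q = 31; m = 18; -6*(18)^2 - 1*(18)^1 + 4 = (-1944) + (-18) + (4) = -1958; answer -1958

-1958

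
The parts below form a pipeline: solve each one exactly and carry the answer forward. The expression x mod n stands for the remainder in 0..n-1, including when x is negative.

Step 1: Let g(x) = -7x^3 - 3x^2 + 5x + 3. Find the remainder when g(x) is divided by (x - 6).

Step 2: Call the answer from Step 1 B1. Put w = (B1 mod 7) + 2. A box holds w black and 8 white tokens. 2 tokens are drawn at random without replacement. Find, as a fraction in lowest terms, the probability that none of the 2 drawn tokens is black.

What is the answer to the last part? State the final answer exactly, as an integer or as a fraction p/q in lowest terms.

Step 1: remainder = value at the root: -7*(6)^3 - 3*(6)^2 + 5*(6)^1 + 3 = (-1512) + (-108) + (30) + (3) = -1587; answer -1587
Step 2: B1 = -1587; w = 4; total draws C(12,2) = 66; favorable C(8,2) = 28; P = 14/33; answer 14/33

14/33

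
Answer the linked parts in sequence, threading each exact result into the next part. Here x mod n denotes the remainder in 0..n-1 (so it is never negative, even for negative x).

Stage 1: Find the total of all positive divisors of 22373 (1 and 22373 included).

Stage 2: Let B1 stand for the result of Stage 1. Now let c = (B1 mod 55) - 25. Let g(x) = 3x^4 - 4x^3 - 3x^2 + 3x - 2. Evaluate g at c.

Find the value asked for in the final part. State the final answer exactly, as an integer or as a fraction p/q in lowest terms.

8405

Stage 1: 22373 = 13 * 1721; sigma = (1 + 13) * (1 + 1721) = 14 * 1722 = 24108; answer 24108
Stage 2: B1 = 24108; c = -7; 3*(-7)^4 - 4*(-7)^3 - 3*(-7)^2 + 3*(-7)^1 - 2 = (7203) + (1372) + (-147) + (-21) + (-2) = 8405; answer 8405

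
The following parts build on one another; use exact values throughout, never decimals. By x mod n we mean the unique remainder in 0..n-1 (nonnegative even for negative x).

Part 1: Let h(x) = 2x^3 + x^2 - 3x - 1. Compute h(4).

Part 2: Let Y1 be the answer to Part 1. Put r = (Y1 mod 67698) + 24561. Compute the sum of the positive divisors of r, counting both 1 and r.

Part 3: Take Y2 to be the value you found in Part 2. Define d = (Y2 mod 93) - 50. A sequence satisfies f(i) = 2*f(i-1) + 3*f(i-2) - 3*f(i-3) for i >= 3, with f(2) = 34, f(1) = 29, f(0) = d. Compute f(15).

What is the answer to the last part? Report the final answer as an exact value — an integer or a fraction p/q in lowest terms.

Part 1: 2*(4)^3 + 1*(4)^2 - 3*(4)^1 - 1 = (128) + (16) + (-12) + (-1) = 131; answer 131
Part 2: Y1 = 131; r = 24692; 24692 = 2^2 * 6173; sigma = (1 + 2 + 4) * (1 + 6173) = 7 * 6174 = 43218; answer 43218
Part 3: Y2 = 43218; d = 16; f(3) = 2*(34) + 3*(29) - 3*(16) = 107; iterating: f(3)=107, f(4)=229, f(5)=677, f(6)=1720, f(7)=4784, f(8)=12697, f(9)=34586, f(10)=92911, f(11)=251489, f(12)=677953, f(13)=1831640, f(14)=4942672, f(15)=13346405; answer 13346405

13346405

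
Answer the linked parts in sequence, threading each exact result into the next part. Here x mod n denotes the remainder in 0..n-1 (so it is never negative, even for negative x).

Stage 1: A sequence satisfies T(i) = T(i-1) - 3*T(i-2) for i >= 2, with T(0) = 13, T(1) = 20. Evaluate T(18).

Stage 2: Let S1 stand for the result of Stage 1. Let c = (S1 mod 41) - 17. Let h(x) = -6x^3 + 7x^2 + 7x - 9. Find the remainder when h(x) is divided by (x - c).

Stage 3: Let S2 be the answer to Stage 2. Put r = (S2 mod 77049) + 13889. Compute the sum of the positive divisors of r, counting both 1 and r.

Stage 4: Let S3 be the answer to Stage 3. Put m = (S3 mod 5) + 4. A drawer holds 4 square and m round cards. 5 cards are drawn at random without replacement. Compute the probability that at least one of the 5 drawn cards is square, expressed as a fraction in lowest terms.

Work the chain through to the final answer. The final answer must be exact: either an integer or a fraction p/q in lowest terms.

Stage 1: T(2) = 1*(20) - 3*(13) = -19; iterating: T(2)=-19, T(3)=-79, T(4)=-22, T(5)=215, T(6)=281, T(7)=-364, T(8)=-1207, T(9)=-115, T(10)=3506, T(11)=3851, T(12)=-6667, T(13)=-18220, T(14)=1781, T(15)=56441, T(16)=51098, T(17)=-118225, T(18)=-271519; answer -271519
Stage 2: S1 = -271519; c = 7; remainder = value at the root: -6*(7)^3 + 7*(7)^2 + 7*(7)^1 - 9 = (-2058) + (343) + (49) + (-9) = -1675; answer -1675
Stage 3: S2 = -1675; r = 89263; 89263 = 23 * 3881; sigma = (1 + 23) * (1 + 3881) = 24 * 3882 = 93168; answer 93168
Stage 4: S3 = 93168; m = 7; total draws C(11,5) = 462; complement C(7,5) = 21; favorable 462 - 21 = 441; P = 21/22; answer 21/22

21/22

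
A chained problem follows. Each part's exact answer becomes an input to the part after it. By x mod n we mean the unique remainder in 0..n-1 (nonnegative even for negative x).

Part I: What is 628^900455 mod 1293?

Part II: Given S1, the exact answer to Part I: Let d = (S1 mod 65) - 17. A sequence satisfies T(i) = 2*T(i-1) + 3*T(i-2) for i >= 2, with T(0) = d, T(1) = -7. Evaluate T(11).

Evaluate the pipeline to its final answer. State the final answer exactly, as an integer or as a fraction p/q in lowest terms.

Part I: squarings mod 1293: 628^1=628, 628^2=19, 628^4=361, 628^8=1021, 628^16=283, 628^32=1216, 628^64=757, 628^128=250, 628^256=436, 628^512=25, 628^1024=625, 628^2048=139, 628^4096=1219, 628^8192=304, 628^16384=613, 628^32768=799, 628^65536=952, 628^131072=1204, 628^262144=163, 628^524288=709; 628^900455 = 628^1 * 628^2 * 628^4 * 628^32 * 628^64 * 628^256 * 628^1024 * 628^2048 * 628^4096 * 628^8192 * 628^32768 * 628^65536 * 628^262144 * 628^524288 = 559 (mod 1293); answer 559
Part II: S1 = 559; d = 22; T(2) = 2*(-7) + 3*(22) = 52; iterating: T(2)=52, T(3)=83, T(4)=322, T(5)=893, T(6)=2752, T(7)=8183, T(8)=24622, T(9)=73793, T(10)=221452, T(11)=664283; answer 664283

664283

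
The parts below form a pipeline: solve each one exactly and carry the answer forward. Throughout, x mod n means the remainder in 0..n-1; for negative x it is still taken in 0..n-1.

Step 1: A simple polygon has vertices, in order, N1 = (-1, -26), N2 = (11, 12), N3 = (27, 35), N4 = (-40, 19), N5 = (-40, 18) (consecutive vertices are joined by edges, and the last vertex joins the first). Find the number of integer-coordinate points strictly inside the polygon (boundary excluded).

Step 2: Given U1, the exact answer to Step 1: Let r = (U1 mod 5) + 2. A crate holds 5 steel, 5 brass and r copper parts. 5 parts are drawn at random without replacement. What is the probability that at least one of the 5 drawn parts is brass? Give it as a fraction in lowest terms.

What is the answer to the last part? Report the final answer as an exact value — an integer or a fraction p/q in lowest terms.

Step 1: cross terms: (-1*12 - 11*-26)=274, (11*35 - 27*12)=61, (27*19 - -40*35)=1913, (-40*18 - -40*19)=40, (-40*-26 - -1*18)=1058; twice the area = |3346| = 3346; area = 1673; boundary points = 2 + 1 + 1 + 1 + 1 = 6; strictly interior points = area - boundary/2 + 1 = 1671; answer 1671
Step 2: U1 = 1671; r = 3; total draws C(13,5) = 1287; complement C(8,5) = 56; favorable 1287 - 56 = 1231; P = 1231/1287; answer 1231/1287

1231/1287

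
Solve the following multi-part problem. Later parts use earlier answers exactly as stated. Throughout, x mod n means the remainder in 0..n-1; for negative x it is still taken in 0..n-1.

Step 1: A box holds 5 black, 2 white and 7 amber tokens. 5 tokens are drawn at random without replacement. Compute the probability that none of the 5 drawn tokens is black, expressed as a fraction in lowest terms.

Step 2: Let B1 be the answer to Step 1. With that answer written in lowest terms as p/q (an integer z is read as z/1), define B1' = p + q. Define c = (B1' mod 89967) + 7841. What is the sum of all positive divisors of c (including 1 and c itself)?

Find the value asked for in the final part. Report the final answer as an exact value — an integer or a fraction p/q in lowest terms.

7994

Step 1: total draws C(14,5) = 2002; favorable C(9,5) = 126; P = 9/143; answer 9/143
Step 2: B1 = 9/143; threaded value p + q = 152; c = 7993; 7993 is prime, so its only divisors are 1 and 7993; sigma = 1 + 7993 = 7994; answer 7994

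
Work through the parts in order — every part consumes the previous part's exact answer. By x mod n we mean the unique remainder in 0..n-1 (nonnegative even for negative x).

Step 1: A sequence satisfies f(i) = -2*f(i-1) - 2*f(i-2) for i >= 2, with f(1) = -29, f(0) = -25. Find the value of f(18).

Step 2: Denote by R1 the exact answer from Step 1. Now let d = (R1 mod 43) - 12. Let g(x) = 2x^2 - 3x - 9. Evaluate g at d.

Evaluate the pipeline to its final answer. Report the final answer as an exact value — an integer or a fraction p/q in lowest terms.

1701

Step 1: f(2) = -2*(-29) - 2*(-25) = 108; iterating: f(2)=108, f(3)=-158, f(4)=100, f(5)=116, f(6)=-432, f(7)=632, f(8)=-400, f(9)=-464, f(10)=1728, f(11)=-2528, f(12)=1600, f(13)=1856, f(14)=-6912, f(15)=10112, f(16)=-6400, f(17)=-7424, f(18)=27648; answer 27648
Step 2: R1 = 27648; d = 30; 2*(30)^2 - 3*(30)^1 - 9 = (1800) + (-90) + (-9) = 1701; answer 1701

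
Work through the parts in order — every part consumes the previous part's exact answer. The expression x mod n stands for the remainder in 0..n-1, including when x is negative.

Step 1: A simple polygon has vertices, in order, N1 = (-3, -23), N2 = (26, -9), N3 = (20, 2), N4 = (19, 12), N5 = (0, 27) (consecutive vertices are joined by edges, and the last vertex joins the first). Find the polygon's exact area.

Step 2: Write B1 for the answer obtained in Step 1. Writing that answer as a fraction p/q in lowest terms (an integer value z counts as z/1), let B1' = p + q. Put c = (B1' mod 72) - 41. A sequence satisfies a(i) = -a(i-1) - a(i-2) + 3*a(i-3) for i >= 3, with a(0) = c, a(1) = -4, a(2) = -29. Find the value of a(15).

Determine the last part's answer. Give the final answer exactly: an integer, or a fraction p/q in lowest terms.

37263

Step 1: cross terms: (-3*-9 - 26*-23)=625, (26*2 - 20*-9)=232, (20*12 - 19*2)=202, (19*27 - 0*12)=513, (0*-23 - -3*27)=81; twice the area = |1653| = 1653; area = 1653/2; answer 1653/2
Step 2: B1 = 1653/2; threaded value p + q = 1655; c = 30; a(3) = -1*(-29) - 1*(-4) + 3*(30) = 123; iterating: a(3)=123, a(4)=-106, a(5)=-104, a(6)=579, a(7)=-793, a(8)=-98, a(9)=2628, a(10)=-4909, a(11)=1987, a(12)=10806, a(13)=-27520, a(14)=22675, a(15)=37263; answer 37263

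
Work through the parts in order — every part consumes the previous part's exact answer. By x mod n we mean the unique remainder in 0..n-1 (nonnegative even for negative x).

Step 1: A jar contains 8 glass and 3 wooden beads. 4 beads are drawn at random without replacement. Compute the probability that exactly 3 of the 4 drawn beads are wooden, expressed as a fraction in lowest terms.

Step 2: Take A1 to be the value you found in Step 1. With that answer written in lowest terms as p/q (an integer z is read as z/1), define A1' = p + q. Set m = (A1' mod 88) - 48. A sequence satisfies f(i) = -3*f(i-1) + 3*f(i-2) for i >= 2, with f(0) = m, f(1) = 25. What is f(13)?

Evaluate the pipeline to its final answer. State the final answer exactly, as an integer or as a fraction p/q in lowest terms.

Step 1: total draws C(11,4) = 330; favorable C(3,3)*C(8,1) = 8; P = 4/165; answer 4/165
Step 2: A1 = 4/165; threaded value p + q = 169; m = 33; f(2) = -3*(25) + 3*(33) = 24; iterating: f(2)=24, f(3)=3, f(4)=63, f(5)=-180, f(6)=729, f(7)=-2727, f(8)=10368, f(9)=-39285, f(10)=148959, f(11)=-564732, f(12)=2141073, f(13)=-8117415; answer -8117415

-8117415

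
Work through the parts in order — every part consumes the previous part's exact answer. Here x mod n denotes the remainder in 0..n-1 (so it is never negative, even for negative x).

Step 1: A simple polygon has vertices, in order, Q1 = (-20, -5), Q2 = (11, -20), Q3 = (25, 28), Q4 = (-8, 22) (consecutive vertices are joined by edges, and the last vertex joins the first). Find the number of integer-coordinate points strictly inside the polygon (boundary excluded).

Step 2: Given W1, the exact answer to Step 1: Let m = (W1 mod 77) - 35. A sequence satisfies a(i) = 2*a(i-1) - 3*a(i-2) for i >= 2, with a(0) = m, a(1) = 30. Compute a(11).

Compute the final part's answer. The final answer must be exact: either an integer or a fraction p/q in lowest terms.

Step 1: cross terms: (-20*-20 - 11*-5)=455, (11*28 - 25*-20)=808, (25*22 - -8*28)=774, (-8*-5 - -20*22)=480; twice the area = |2517| = 2517; area = 2517/2; boundary points = 1 + 2 + 3 + 3 = 9; strictly interior points = area - boundary/2 + 1 = 1255; answer 1255
Step 2: W1 = 1255; m = -12; a(2) = 2*(30) - 3*(-12) = 96; iterating: a(2)=96, a(3)=102, a(4)=-84, a(5)=-474, a(6)=-696, a(7)=30, a(8)=2148, a(9)=4206, a(10)=1968, a(11)=-8682; answer -8682

-8682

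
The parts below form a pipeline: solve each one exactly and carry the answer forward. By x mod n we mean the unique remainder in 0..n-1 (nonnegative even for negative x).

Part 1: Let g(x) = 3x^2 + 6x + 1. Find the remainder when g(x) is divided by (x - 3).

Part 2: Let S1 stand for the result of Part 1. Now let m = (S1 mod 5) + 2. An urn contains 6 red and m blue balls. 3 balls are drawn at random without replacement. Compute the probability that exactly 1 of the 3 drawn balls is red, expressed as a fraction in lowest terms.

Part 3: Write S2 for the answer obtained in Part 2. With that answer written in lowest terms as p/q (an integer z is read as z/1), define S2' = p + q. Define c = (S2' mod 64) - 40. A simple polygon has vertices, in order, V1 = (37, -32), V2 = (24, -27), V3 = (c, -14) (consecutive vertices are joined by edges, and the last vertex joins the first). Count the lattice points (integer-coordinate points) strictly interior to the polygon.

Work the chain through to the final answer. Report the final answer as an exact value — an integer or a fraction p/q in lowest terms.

Part 1: remainder = value at the root: 3*(3)^2 + 6*(3)^1 + 1 = (27) + (18) + (1) = 46; answer 46
Part 2: S1 = 46; m = 3; total draws C(9,3) = 84; favorable C(6,1)*C(3,2) = 18; P = 3/14; answer 3/14
Part 3: S2 = 3/14; threaded value p + q = 17; c = -23; cross terms: (37*-27 - 24*-32)=-231, (24*-14 - -23*-27)=-957, (-23*-32 - 37*-14)=1254; twice the area = |66| = 66; area = 33; boundary points = 1 + 1 + 6 = 8; strictly interior points = area - boundary/2 + 1 = 30; answer 30

30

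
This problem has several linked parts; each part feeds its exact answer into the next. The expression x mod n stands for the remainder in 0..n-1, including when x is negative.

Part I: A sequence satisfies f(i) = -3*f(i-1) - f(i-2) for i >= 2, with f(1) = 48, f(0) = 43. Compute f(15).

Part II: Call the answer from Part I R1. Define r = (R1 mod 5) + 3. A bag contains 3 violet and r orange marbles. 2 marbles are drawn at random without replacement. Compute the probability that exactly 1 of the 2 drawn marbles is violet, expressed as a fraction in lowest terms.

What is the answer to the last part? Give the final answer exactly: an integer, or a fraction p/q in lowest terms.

Part I: f(2) = -3*(48) - 1*(43) = -187; iterating: f(2)=-187, f(3)=513, f(4)=-1352, f(5)=3543, f(6)=-9277, f(7)=24288, f(8)=-63587, f(9)=166473, f(10)=-435832, f(11)=1141023, f(12)=-2987237, f(13)=7820688, f(14)=-20474827, f(15)=53603793; answer 53603793
Part II: R1 = 53603793; r = 6; total draws C(9,2) = 36; favorable C(3,1)*C(6,1) = 18; P = 1/2; answer 1/2

1/2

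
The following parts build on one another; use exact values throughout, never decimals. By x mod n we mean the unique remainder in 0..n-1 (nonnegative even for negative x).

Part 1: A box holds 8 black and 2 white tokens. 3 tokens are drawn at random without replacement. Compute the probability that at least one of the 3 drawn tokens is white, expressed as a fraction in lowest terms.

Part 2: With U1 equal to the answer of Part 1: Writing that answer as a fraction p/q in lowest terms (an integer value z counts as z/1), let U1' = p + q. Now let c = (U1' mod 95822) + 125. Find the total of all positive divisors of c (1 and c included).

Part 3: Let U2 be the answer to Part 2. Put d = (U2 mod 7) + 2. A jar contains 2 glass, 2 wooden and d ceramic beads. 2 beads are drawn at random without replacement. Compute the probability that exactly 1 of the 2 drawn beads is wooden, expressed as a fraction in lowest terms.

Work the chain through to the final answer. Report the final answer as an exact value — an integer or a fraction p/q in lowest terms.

Part 1: total draws C(10,3) = 120; complement C(8,3) = 56; favorable 120 - 56 = 64; P = 8/15; answer 8/15
Part 2: U1 = 8/15; threaded value p + q = 23; c = 148; 148 = 2^2 * 37; sigma = (1 + 2 + 4) * (1 + 37) = 7 * 38 = 266; answer 266
Part 3: U2 = 266; d = 2; total draws C(6,2) = 15; favorable C(2,1)*C(4,1) = 8; P = 8/15; answer 8/15

8/15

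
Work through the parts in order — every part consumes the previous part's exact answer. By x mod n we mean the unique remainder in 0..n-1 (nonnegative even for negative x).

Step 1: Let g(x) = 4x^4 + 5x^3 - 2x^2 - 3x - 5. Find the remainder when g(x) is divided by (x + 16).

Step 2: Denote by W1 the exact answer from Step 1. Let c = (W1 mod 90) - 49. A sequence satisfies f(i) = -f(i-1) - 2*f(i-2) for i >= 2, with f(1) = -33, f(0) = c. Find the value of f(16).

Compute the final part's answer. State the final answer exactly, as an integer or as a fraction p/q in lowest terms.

Step 1: remainder = value at the root: 4*(-16)^4 + 5*(-16)^3 - 2*(-16)^2 - 3*(-16)^1 - 5 = (262144) + (-20480) + (-512) + (48) + (-5) = 241195; answer 241195
Step 2: W1 = 241195; c = 36; f(2) = -1*(-33) - 2*(36) = -39; iterating: f(2)=-39, f(3)=105, f(4)=-27, f(5)=-183, f(6)=237, f(7)=129, f(8)=-603, f(9)=345, f(10)=861, f(11)=-1551, f(12)=-171, f(13)=3273, f(14)=-2931, f(15)=-3615, f(16)=9477; answer 9477

9477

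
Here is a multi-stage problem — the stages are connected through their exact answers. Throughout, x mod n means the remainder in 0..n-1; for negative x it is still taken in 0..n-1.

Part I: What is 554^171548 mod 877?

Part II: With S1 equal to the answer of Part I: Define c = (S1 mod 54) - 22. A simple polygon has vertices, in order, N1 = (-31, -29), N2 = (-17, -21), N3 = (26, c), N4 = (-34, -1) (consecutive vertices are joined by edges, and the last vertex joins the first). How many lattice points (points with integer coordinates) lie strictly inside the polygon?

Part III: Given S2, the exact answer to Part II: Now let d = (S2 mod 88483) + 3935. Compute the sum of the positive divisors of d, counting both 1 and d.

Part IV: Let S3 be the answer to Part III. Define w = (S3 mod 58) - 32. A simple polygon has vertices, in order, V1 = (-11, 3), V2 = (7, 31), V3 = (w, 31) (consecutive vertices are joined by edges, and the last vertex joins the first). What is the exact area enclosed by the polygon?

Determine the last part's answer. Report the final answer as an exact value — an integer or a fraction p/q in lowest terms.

Part I: squarings mod 877: 554^1=554, 554^2=843, 554^4=279, 554^8=665, 554^16=217, 554^32=608, 554^64=447, 554^128=730, 554^256=561, 554^512=755, 554^1024=852, 554^2048=625, 554^4096=360, 554^8192=681, 554^16384=705, 554^32768=643, 554^65536=382, 554^131072=342; 554^171548 = 554^4 * 554^8 * 554^16 * 554^512 * 554^1024 * 554^2048 * 554^4096 * 554^32768 * 554^131072 = 456 (mod 877); answer 456
Part II: S1 = 456; c = 2; cross terms: (-31*-21 - -17*-29)=158, (-17*2 - 26*-21)=512, (26*-1 - -34*2)=42, (-34*-29 - -31*-1)=955; twice the area = |1667| = 1667; area = 1667/2; boundary points = 2 + 1 + 3 + 1 = 7; strictly interior points = area - boundary/2 + 1 = 831; answer 831
Part III: S2 = 831; d = 4766; 4766 = 2 * 2383; sigma = (1 + 2) * (1 + 2383) = 3 * 2384 = 7152; answer 7152
Part IV: S3 = 7152; w = -14; cross terms: (-11*31 - 7*3)=-362, (7*31 - -14*31)=651, (-14*3 - -11*31)=299; twice the area = |588| = 588; area = 294; answer 294

294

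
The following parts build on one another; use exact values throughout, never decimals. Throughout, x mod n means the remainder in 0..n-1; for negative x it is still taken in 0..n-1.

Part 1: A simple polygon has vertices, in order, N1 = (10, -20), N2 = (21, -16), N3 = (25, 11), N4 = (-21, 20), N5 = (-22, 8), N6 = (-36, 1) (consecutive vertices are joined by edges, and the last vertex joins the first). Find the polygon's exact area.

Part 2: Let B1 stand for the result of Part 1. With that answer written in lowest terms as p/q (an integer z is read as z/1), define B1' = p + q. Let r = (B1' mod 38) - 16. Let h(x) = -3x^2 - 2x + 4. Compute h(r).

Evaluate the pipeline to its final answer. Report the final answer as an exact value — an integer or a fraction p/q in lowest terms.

-612

Part 1: cross terms: (10*-16 - 21*-20)=260, (21*11 - 25*-16)=631, (25*20 - -21*11)=731, (-21*8 - -22*20)=272, (-22*1 - -36*8)=266, (-36*-20 - 10*1)=710; twice the area = |2870| = 2870; area = 1435; answer 1435
Part 2: B1 = 1435; threaded value p + q = 1436; r = 14; -3*(14)^2 - 2*(14)^1 + 4 = (-588) + (-28) + (4) = -612; answer -612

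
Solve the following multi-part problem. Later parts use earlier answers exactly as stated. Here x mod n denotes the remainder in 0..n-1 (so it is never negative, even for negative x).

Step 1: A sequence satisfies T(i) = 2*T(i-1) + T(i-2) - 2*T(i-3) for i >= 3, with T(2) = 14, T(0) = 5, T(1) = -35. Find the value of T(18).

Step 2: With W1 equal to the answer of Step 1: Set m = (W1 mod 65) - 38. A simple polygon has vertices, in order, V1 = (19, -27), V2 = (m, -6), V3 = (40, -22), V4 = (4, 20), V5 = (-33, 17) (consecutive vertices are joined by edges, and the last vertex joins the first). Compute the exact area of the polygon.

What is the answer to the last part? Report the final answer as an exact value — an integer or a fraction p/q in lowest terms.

Step 1: T(3) = 2*(14) + 1*(-35) - 2*(5) = -17; iterating: T(3)=-17, T(4)=50, T(5)=55, T(6)=194, T(7)=343, T(8)=770, T(9)=1495, T(10)=3074, T(11)=6103, T(12)=12290, T(13)=24535, T(14)=49154, T(15)=98263, T(16)=196610, T(17)=393175, T(18)=786434; answer 786434
Step 2: W1 = 786434; m = 26; cross terms: (19*-6 - 26*-27)=588, (26*-22 - 40*-6)=-332, (40*20 - 4*-22)=888, (4*17 - -33*20)=728, (-33*-27 - 19*17)=568; twice the area = |2440| = 2440; area = 1220; answer 1220

1220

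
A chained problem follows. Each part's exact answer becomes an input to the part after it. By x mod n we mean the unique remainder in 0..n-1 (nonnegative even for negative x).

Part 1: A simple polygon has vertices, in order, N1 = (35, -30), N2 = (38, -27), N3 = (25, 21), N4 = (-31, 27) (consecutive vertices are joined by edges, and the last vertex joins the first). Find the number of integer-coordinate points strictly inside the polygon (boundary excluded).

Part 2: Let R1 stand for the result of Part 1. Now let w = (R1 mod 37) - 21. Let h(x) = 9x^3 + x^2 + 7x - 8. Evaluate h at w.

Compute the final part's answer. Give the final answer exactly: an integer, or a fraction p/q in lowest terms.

Part 1: cross terms: (35*-27 - 38*-30)=195, (38*21 - 25*-27)=1473, (25*27 - -31*21)=1326, (-31*-30 - 35*27)=-15; twice the area = |2979| = 2979; area = 2979/2; boundary points = 3 + 1 + 2 + 3 = 9; strictly interior points = area - boundary/2 + 1 = 1486; answer 1486
Part 2: R1 = 1486; w = -15; 9*(-15)^3 + 1*(-15)^2 + 7*(-15)^1 - 8 = (-30375) + (225) + (-105) + (-8) = -30263; answer -30263

-30263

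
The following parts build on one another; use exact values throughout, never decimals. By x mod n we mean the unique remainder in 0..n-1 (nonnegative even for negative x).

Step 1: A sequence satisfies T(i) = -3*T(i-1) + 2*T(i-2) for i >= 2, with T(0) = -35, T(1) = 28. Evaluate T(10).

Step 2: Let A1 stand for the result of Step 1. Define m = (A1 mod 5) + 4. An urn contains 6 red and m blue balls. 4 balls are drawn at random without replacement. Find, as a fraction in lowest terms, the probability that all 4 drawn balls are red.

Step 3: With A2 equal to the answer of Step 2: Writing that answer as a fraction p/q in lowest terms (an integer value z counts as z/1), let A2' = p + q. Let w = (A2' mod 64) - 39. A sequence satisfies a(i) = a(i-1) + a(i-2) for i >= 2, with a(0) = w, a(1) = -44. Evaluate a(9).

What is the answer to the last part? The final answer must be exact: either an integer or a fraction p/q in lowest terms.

-1139

Step 1: T(2) = -3*(28) + 2*(-35) = -154; iterating: T(2)=-154, T(3)=518, T(4)=-1862, T(5)=6622, T(6)=-23590, T(7)=84014, T(8)=-299222, T(9)=1065694, T(10)=-3795526; answer -3795526
Step 2: A1 = -3795526; m = 8; total draws C(14,4) = 1001; favorable C(6,4) = 15; P = 15/1001; answer 15/1001
Step 3: A2 = 15/1001; threaded value p + q = 1016; w = 17; a(2) = 1*(-44) + 1*(17) = -27; iterating: a(2)=-27, a(3)=-71, a(4)=-98, a(5)=-169, a(6)=-267, a(7)=-436, a(8)=-703, a(9)=-1139; answer -1139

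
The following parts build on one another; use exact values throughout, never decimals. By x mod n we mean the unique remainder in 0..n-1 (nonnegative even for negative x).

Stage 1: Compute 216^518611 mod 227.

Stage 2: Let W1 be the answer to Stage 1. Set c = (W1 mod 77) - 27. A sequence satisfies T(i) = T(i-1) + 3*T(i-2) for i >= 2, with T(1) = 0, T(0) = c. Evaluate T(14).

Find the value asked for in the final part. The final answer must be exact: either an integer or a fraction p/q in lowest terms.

Stage 1: squarings mod 227: 216^1=216, 216^2=121, 216^4=113, 216^8=57, 216^16=71, 216^32=47, 216^64=166, 216^128=89, 216^256=203, 216^512=122, 216^1024=129, 216^2048=70, 216^4096=133, 216^8192=210, 216^16384=62, 216^32768=212, 216^65536=225, 216^131072=4, 216^262144=16; 216^518611 = 216^1 * 216^2 * 216^16 * 216^64 * 216^128 * 216^256 * 216^2048 * 216^8192 * 216^16384 * 216^32768 * 216^65536 * 216^131072 * 216^262144 = 199 (mod 227); answer 199
Stage 2: W1 = 199; c = 18; T(2) = 1*(0) + 3*(18) = 54; iterating: T(2)=54, T(3)=54, T(4)=216, T(5)=378, T(6)=1026, T(7)=2160, T(8)=5238, T(9)=11718, T(10)=27432, T(11)=62586, T(12)=144882, T(13)=332640, T(14)=767286; answer 767286

767286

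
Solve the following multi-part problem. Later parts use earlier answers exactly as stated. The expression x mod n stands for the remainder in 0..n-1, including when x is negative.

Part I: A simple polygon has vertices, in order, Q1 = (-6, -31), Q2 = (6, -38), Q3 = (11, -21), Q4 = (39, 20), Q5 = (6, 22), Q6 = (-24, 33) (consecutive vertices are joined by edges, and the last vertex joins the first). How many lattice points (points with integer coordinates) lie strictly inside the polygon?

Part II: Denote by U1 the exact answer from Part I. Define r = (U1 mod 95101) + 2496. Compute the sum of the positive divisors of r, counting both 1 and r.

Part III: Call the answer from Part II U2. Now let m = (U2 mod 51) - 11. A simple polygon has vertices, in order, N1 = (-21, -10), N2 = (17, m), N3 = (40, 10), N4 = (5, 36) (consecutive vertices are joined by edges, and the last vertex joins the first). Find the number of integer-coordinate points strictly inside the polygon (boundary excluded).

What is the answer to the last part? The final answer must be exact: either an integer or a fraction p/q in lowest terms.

728

Part I: cross terms: (-6*-38 - 6*-31)=414, (6*-21 - 11*-38)=292, (11*20 - 39*-21)=1039, (39*22 - 6*20)=738, (6*33 - -24*22)=726, (-24*-31 - -6*33)=942; twice the area = |4151| = 4151; area = 4151/2; boundary points = 1 + 1 + 1 + 1 + 1 + 2 = 7; strictly interior points = area - boundary/2 + 1 = 2073; answer 2073
Part II: U1 = 2073; r = 4569; 4569 = 3 * 1523; sigma = (1 + 3) * (1 + 1523) = 4 * 1524 = 6096; answer 6096
Part III: U2 = 6096; m = 16; cross terms: (-21*16 - 17*-10)=-166, (17*10 - 40*16)=-470, (40*36 - 5*10)=1390, (5*-10 - -21*36)=706; twice the area = |1460| = 1460; area = 730; boundary points = 2 + 1 + 1 + 2 = 6; strictly interior points = area - boundary/2 + 1 = 728; answer 728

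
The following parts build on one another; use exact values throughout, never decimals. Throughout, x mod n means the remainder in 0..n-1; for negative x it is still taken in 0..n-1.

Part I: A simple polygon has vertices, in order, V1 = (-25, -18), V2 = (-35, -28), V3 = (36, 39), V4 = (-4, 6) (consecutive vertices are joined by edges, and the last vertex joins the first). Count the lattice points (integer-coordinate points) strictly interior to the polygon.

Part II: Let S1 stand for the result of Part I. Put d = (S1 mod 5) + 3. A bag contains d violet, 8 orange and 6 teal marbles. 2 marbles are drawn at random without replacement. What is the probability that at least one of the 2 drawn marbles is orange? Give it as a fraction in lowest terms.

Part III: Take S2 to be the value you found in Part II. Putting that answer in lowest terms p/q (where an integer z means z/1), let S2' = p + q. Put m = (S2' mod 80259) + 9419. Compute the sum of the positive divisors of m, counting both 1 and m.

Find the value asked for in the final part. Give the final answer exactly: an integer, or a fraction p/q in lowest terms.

Part I: cross terms: (-25*-28 - -35*-18)=70, (-35*39 - 36*-28)=-357, (36*6 - -4*39)=372, (-4*-18 - -25*6)=222; twice the area = |307| = 307; area = 307/2; boundary points = 10 + 1 + 1 + 3 = 15; strictly interior points = area - boundary/2 + 1 = 147; answer 147
Part II: S1 = 147; d = 5; total draws C(19,2) = 171; complement C(11,2) = 55; favorable 171 - 55 = 116; P = 116/171; answer 116/171
Part III: S2 = 116/171; threaded value p + q = 287; m = 9706; 9706 = 2 * 23 * 211; sigma = (1 + 2) * (1 + 23) * (1 + 211) = 3 * 24 * 212 = 15264; answer 15264

15264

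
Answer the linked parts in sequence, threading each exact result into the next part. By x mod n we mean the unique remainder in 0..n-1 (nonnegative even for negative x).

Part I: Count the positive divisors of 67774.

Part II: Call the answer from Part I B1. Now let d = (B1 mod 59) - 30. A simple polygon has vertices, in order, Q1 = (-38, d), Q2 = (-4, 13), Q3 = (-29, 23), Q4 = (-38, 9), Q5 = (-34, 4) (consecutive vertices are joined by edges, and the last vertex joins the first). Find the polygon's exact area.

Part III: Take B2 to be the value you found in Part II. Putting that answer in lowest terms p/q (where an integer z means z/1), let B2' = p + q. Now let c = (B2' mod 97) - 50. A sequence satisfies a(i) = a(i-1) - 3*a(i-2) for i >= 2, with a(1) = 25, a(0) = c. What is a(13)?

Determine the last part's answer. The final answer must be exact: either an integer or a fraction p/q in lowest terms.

-29855

Part I: 67774 = 2 * 7 * 47 * 103; number of divisors = (1+1) * (1+1) * (1+1) * (1+1) = 16; answer 16
Part II: B1 = 16; d = -14; cross terms: (-38*13 - -4*-14)=-550, (-4*23 - -29*13)=285, (-29*9 - -38*23)=613, (-38*4 - -34*9)=154, (-34*-14 - -38*4)=628; twice the area = |1130| = 1130; area = 565; answer 565
Part III: B2 = 565; threaded value p + q = 566; c = 31; a(2) = 1*(25) - 3*(31) = -68; iterating: a(2)=-68, a(3)=-143, a(4)=61, a(5)=490, a(6)=307, a(7)=-1163, a(8)=-2084, a(9)=1405, a(10)=7657, a(11)=3442, a(12)=-19529, a(13)=-29855; answer -29855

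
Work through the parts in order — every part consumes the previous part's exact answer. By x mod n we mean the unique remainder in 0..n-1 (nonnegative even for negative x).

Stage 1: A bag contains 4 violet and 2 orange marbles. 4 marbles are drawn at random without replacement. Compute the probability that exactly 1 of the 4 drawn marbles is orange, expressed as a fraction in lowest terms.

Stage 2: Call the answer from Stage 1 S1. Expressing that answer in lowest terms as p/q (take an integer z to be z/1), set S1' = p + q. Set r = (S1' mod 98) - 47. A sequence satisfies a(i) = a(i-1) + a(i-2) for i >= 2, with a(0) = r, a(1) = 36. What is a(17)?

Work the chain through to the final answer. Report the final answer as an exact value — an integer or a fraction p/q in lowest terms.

Stage 1: total draws C(6,4) = 15; favorable C(2,1)*C(4,3) = 8; P = 8/15; answer 8/15
Stage 2: S1 = 8/15; threaded value p + q = 23; r = -24; a(2) = 1*(36) + 1*(-24) = 12; iterating: a(2)=12, a(3)=48, a(4)=60, a(5)=108, a(6)=168, a(7)=276, a(8)=444, a(9)=720, a(10)=1164, a(11)=1884, a(12)=3048, a(13)=4932, a(14)=7980, a(15)=12912, a(16)=20892, a(17)=33804; answer 33804

33804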